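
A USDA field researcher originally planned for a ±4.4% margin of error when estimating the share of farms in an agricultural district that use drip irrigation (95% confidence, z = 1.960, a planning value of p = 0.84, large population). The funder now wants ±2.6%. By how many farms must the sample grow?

At ±4.4%: n = 1.960² × 0.1344 / 0.044² ≈ 266.69 → 267.
At ±2.6%: n = 1.960² × 0.1344 / 0.026² ≈ 763.77 → 764.
Additional respondents: 764 − 267 = 497.

497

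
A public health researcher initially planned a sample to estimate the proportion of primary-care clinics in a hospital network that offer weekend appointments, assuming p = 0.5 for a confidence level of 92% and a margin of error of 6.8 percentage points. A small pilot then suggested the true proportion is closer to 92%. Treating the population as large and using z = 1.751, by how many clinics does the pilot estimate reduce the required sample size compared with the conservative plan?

Conservative (p = 0.5): n = 1.751² × 0.25 / 0.068² ≈ 165.77 → 166.
Using p = 0.92: p(1−p) = 0.0736, so n = 1.751² × 0.0736 / 0.068² ≈ 48.80 → 49.
Reduction: 166 − 49 = 117.

117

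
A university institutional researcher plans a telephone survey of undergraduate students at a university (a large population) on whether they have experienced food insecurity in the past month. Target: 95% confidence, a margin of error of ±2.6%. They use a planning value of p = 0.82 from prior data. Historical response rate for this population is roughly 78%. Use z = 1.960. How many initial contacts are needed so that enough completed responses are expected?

Completed interviews needed: n₀ = 1.960² × 0.1476 / 0.026² ≈ 838.79 → 839.
At a 78% response rate, contacts needed = 839 / 0.78 ≈ 1075.64 → 1076.

1076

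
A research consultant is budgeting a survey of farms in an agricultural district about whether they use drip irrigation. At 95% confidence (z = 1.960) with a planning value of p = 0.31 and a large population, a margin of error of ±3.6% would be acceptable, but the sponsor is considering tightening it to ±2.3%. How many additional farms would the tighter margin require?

At ±3.6%: n = 1.960² × 0.2139 / 0.036² ≈ 634.04 → 635.
At ±2.3%: n = 1.960² × 0.2139 / 0.023² ≈ 1553.34 → 1554.
Additional respondents: 1554 − 635 = 919.

919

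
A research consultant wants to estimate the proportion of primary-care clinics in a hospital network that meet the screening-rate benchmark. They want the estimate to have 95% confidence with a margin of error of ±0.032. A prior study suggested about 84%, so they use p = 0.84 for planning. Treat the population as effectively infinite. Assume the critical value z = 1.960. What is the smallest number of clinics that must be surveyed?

With p = 0.84, p(1−p) = 0.1344.
n = z²·p(1−p)/E² = 1.960² × 0.1344 / 0.032² = 3.8416 × 0.1344 / 0.001024 ≈ 504.21.
Rounding up gives n = 505.

505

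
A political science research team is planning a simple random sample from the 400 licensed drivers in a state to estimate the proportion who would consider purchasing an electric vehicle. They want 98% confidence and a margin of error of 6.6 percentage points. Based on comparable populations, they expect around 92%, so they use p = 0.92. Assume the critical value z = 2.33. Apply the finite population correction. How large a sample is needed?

Unadjusted: n₀ = 2.33² × 0.92 × 0.08 / 0.066² ≈ 91.73, so n₀ = 92.
Finite population correction with N = 400: n = n₀ / (1 + (n₀−1)/N) = 92 / (1 + 91/400) = 92 / 1.2275 ≈ 74.95.
Rounding up, n = 75.

75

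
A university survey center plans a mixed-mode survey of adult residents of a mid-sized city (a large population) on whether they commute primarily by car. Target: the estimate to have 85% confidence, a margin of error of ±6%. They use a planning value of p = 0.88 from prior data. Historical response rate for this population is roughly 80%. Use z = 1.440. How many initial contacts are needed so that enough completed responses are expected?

77

Completed interviews needed: n₀ = 1.440² × 0.1056 / 0.060² ≈ 60.83 → 61.
At an 80% response rate, contacts needed = 61 / 0.80 ≈ 76.25 → 77.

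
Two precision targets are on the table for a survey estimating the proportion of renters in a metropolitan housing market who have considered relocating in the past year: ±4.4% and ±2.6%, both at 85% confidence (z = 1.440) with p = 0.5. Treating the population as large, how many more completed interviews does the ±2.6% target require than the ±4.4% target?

At ±4.4%: n = 1.440² × 0.2500 / 0.044² ≈ 267.77 → 268.
At ±2.6%: n = 1.440² × 0.2500 / 0.026² ≈ 766.86 → 767.
Additional respondents: 767 − 268 = 499.

499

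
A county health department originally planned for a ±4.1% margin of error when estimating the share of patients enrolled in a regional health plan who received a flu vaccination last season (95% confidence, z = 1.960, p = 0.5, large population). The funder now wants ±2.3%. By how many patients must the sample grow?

At ±4.1%: n = 1.960² × 0.2500 / 0.041² ≈ 571.33 → 572.
At ±2.3%: n = 1.960² × 0.2500 / 0.023² ≈ 1815.50 → 1816.
Additional respondents: 1816 − 572 = 1244.

1244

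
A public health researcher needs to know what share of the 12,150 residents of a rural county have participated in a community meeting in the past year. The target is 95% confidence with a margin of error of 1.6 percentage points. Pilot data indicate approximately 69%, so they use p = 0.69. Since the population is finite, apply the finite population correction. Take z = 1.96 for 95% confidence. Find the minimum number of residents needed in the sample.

Unadjusted: n₀ = 1.96² × 0.69 × 0.31 / 0.016² ≈ 3209.84, so n₀ = 3210.
Finite population correction with N = 12,150: n = n₀ / (1 + (n₀−1)/N) = 3210 / (1 + 3209/12150) = 3210 / 1.2641 ≈ 2539.33.
Rounding up, n = 2540.

2540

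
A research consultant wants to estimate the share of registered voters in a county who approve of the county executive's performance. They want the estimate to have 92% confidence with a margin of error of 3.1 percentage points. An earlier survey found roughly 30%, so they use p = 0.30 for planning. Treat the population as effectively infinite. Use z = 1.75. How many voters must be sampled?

670

With p = 0.30, p(1−p) = 0.2100.
n = z²·p(1−p)/E² = 1.75² × 0.2100 / 0.031² = 3.0625 × 0.2100 / 0.000961 ≈ 669.22.
Rounding up gives n = 670.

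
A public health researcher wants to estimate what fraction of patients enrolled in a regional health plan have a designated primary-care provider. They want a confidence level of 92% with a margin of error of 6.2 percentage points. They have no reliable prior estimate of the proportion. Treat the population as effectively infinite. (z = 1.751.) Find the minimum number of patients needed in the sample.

With no prior estimate, use p = 0.5, giving p(1−p) = 0.25.
n = z²·p(1−p)/E² = 1.751² × 0.2500 / 0.062² = 3.0660 × 0.2500 / 0.003844 ≈ 199.40.
Rounding up gives n = 200.

200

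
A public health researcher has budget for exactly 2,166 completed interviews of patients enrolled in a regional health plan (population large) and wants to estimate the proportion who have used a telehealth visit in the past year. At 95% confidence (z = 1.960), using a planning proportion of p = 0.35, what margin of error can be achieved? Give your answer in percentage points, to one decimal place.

2.0

SE(p̂) = √[p(1−p)/n] = √[0.2275/2166] = 0.01025.
E = z × SE = 1.960 × 0.01025 = 0.02009, or 2.0 percentage points.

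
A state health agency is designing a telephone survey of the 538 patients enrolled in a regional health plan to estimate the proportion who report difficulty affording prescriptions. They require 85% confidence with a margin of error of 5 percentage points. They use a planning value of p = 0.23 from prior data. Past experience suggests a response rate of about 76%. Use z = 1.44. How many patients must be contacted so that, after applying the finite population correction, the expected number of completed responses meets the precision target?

Completed interviews needed (unadjusted): n₀ = 1.44² × 0.1771 / 0.050² ≈ 146.89 → 147.
FPC for N = 538: n = 147 / (1 + 146/538) = 147 / 1.2714 ≈ 115.62 → 116.
At a 76% response rate, contacts needed = 116 / 0.76 ≈ 152.63 → 153.

153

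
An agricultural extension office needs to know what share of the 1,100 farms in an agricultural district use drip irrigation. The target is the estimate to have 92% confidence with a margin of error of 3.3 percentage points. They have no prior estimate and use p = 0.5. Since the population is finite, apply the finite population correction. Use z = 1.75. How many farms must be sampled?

Unadjusted: n₀ = 1.75² × 0.50 × 0.50 / 0.033² ≈ 703.05, so n₀ = 704.
Finite population correction with N = 1,100: n = n₀ / (1 + (n₀−1)/N) = 704 / (1 + 703/1100) = 704 / 1.6391 ≈ 429.51.
Rounding up, n = 430.

430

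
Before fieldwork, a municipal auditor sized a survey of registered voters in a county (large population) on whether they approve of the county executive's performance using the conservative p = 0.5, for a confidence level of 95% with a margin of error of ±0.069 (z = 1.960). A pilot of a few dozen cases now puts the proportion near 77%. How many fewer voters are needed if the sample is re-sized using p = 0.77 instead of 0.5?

59

Conservative (p = 0.5): n = 1.960² × 0.25 / 0.069² ≈ 201.72 → 202.
Using p = 0.77: p(1−p) = 0.1771, so n = 1.960² × 0.1771 / 0.069² ≈ 142.90 → 143.
Reduction: 202 − 143 = 59.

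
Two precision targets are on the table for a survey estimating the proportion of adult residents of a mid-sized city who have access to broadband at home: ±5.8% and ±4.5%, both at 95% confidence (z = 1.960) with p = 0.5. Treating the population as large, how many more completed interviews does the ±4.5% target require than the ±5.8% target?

At ±5.8%: n = 1.960² × 0.2500 / 0.058² ≈ 285.49 → 286.
At ±4.5%: n = 1.960² × 0.2500 / 0.045² ≈ 474.27 → 475.
Additional respondents: 475 − 286 = 189.

189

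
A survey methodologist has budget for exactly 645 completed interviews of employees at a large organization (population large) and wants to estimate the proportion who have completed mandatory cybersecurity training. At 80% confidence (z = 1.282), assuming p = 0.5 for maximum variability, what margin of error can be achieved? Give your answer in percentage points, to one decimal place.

SE(p̂) = √[p(1−p)/n] = √[0.2500/645] = 0.01969.
E = z × SE = 1.282 × 0.01969 = 0.02524, or 2.5 percentage points.

2.5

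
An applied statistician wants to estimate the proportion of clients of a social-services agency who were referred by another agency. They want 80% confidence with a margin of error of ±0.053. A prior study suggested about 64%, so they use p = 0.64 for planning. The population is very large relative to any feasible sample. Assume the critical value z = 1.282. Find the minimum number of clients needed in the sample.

135

With p = 0.64, p(1−p) = 0.2304.
n = z²·p(1−p)/E² = 1.282² × 0.2304 / 0.053² = 1.6435 × 0.2304 / 0.002809 ≈ 134.81.
Rounding up gives n = 135.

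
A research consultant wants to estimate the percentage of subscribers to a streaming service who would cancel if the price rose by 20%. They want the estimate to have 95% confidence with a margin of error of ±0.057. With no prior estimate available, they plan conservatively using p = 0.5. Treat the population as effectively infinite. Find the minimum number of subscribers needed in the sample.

For 95% confidence, z = 1.96.
With p = 0.5, p(1−p) = 0.25.
n = z²·p(1−p)/E² = 1.96² × 0.2500 / 0.057² = 3.8416 × 0.2500 / 0.003249 ≈ 295.60.
Rounding up gives n = 296.

296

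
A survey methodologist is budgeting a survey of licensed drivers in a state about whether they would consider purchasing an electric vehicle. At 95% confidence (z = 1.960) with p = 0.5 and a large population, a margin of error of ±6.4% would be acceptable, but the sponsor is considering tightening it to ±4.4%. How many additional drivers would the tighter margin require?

262

At ±6.4%: n = 1.960² × 0.2500 / 0.064² ≈ 234.47 → 235.
At ±4.4%: n = 1.960² × 0.2500 / 0.044² ≈ 496.07 → 497.
Additional respondents: 497 − 235 = 262.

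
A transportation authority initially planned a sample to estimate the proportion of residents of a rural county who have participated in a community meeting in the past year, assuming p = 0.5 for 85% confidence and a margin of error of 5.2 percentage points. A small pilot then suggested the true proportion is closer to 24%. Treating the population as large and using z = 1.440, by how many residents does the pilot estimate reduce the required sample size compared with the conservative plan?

Conservative (p = 0.5): n = 1.440² × 0.25 / 0.052² ≈ 191.72 → 192.
Using p = 0.24: p(1−p) = 0.1824, so n = 1.440² × 0.1824 / 0.052² ≈ 139.88 → 140.
Reduction: 192 − 140 = 52.

52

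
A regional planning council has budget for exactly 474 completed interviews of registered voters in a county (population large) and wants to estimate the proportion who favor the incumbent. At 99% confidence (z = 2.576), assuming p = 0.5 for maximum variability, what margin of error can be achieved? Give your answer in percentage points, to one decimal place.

SE(p̂) = √[p(1−p)/n] = √[0.2500/474] = 0.02297.
E = z × SE = 2.576 × 0.02297 = 0.05916, or 5.9 percentage points.

5.9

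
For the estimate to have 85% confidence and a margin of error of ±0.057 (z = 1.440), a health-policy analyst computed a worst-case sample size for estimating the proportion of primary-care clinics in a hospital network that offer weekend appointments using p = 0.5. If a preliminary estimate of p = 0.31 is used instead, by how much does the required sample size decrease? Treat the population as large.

Conservative (p = 0.5): n = 1.440² × 0.25 / 0.057² ≈ 159.56 → 160.
Using p = 0.31: p(1−p) = 0.2139, so n = 1.440² × 0.2139 / 0.057² ≈ 136.52 → 137.
Reduction: 160 − 137 = 23.

23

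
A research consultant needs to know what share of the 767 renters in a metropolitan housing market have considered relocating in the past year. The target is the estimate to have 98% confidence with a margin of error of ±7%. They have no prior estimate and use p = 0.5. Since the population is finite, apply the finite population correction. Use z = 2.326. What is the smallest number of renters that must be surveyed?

Unadjusted: n₀ = 2.326² × 0.50 × 0.50 / 0.070² ≈ 276.03, so n₀ = 277.
Finite population correction with N = 767: n = n₀ / (1 + (n₀−1)/N) = 277 / (1 + 276/767) = 277 / 1.3598 ≈ 203.70.
Rounding up, n = 204.

204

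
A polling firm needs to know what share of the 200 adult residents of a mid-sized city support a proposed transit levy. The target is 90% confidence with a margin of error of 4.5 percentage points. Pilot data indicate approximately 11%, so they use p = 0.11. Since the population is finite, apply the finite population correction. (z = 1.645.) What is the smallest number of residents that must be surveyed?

80

Unadjusted: n₀ = 1.645² × 0.11 × 0.89 / 0.045² ≈ 130.82, so n₀ = 131.
Finite population correction with N = 200: n = n₀ / (1 + (n₀−1)/N) = 131 / (1 + 130/200) = 131 / 1.6500 ≈ 79.39.
Rounding up, n = 80.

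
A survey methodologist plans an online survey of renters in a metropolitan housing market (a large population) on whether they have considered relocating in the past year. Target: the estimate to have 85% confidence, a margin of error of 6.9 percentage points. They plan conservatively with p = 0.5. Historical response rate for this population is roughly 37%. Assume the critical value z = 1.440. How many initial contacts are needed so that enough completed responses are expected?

295

Completed interviews needed: n₀ = 1.440² × 0.2500 / 0.069² ≈ 108.88 → 109.
At a 37% response rate, contacts needed = 109 / 0.37 ≈ 294.59 → 295.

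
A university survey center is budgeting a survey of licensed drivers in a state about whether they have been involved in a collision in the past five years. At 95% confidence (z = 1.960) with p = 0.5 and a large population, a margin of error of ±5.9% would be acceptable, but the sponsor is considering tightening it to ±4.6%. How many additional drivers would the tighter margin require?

At ±5.9%: n = 1.960² × 0.2500 / 0.059² ≈ 275.90 → 276.
At ±4.6%: n = 1.960² × 0.2500 / 0.046² ≈ 453.88 → 454.
Additional respondents: 454 − 276 = 178.

178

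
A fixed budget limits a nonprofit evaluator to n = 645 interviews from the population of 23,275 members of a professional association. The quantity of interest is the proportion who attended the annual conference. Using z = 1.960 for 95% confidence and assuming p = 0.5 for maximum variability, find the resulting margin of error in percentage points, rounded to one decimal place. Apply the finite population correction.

3.8

Finite-population factor: (N−n)/(N−1) = (23275−645)/(23275−1) = 0.9723.
SE(p̂) = √[p(1−p)/n · (N−n)/(N−1)] = √[0.2500/645 × 0.9723] = 0.01941.
E = z × SE = 1.960 × 0.01941 = 0.03805 ≈ 3.8 percentage points.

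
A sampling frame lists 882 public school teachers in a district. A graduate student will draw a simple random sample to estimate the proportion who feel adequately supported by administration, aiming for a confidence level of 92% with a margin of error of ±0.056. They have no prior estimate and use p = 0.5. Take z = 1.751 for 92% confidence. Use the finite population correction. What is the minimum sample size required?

192

Unadjusted: n₀ = 1.751² × 0.50 × 0.50 / 0.056² ≈ 244.42, so n₀ = 245.
Finite population correction with N = 882: n = n₀ / (1 + (n₀−1)/N) = 245 / (1 + 244/882) = 245 / 1.2766 ≈ 191.91.
Rounding up, n = 192.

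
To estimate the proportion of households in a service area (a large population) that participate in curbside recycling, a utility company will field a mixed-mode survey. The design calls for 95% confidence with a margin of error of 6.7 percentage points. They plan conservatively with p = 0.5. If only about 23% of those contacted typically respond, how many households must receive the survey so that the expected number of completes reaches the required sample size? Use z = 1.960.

Completed interviews needed: n₀ = 1.960² × 0.2500 / 0.067² ≈ 213.95 → 214.
At a 23% response rate, contacts needed = 214 / 0.23 ≈ 930.43 → 931.

931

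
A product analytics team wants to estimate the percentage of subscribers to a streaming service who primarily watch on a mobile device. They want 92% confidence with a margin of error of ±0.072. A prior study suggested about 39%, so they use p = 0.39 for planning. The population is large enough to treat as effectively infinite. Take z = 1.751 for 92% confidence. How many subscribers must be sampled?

141

With p = 0.39, p(1−p) = 0.2379.
n = z²·p(1−p)/E² = 1.751² × 0.2379 / 0.072² = 3.0660 × 0.2379 / 0.005184 ≈ 140.70.
Rounding up gives n = 141.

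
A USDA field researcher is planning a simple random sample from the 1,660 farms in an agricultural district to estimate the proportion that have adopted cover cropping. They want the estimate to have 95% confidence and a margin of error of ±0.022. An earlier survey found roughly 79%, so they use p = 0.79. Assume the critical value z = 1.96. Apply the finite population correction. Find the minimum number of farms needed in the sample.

735

Unadjusted: n₀ = 1.96² × 0.79 × 0.21 / 0.022² ≈ 1316.78, so n₀ = 1317.
Finite population correction with N = 1,660: n = n₀ / (1 + (n₀−1)/N) = 1317 / (1 + 1316/1660) = 1317 / 1.7928 ≈ 734.62.
Rounding up, n = 735.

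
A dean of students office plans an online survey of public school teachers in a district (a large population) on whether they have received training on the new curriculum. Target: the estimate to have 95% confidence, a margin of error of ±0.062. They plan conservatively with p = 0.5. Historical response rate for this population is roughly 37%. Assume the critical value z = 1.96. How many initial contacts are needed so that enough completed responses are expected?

Completed interviews needed: n₀ = 1.96² × 0.2500 / 0.062² ≈ 249.84 → 250.
At a 37% response rate, contacts needed = 250 / 0.37 ≈ 675.68 → 676.

676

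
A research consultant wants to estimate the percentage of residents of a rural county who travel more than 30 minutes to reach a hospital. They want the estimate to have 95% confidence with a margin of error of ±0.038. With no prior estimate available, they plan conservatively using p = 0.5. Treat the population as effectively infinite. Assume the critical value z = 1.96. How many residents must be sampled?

666

With p = 0.5, p(1−p) = 0.25.
n = z²·p(1−p)/E² = 1.96² × 0.2500 / 0.038² = 3.8416 × 0.2500 / 0.001444 ≈ 665.10.
Rounding up gives n = 666.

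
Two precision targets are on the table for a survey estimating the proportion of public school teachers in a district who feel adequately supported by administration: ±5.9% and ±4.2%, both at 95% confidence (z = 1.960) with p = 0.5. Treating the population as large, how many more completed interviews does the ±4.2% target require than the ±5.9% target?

At ±5.9%: n = 1.960² × 0.2500 / 0.059² ≈ 275.90 → 276.
At ±4.2%: n = 1.960² × 0.2500 / 0.042² ≈ 544.44 → 545.
Additional respondents: 545 − 276 = 269.

269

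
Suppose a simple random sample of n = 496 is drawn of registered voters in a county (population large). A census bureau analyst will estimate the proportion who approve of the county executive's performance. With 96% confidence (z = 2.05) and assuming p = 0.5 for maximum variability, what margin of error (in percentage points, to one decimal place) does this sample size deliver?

SE(p̂) = √[p(1−p)/n] = √[0.2500/496] = 0.02245.
E = z × SE = 2.05 × 0.02245 = 0.04602, or 4.6 percentage points.

4.6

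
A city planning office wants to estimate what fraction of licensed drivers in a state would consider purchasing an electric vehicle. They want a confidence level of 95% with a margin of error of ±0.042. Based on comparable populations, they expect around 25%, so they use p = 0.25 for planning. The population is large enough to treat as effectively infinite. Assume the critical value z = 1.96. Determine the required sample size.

With p = 0.25, p(1−p) = 0.1875.
n = z²·p(1−p)/E² = 1.96² × 0.1875 / 0.042² = 3.8416 × 0.1875 / 0.001764 ≈ 408.33.
Rounding up gives n = 409.

409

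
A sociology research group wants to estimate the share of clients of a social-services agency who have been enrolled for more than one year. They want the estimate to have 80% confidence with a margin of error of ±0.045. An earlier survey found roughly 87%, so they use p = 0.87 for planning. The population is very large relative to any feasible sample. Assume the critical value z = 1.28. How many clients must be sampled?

92

With p = 0.87, p(1−p) = 0.1131.
n = z²·p(1−p)/E² = 1.28² × 0.1131 / 0.045² = 1.6384 × 0.1131 / 0.002025 ≈ 91.51.
Rounding up gives n = 92.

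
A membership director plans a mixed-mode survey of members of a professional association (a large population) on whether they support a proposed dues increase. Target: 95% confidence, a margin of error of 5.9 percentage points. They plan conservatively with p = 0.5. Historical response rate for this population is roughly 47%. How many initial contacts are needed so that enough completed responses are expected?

For 95% confidence, z = 1.96.
Completed interviews needed: n₀ = 1.96² × 0.2500 / 0.059² ≈ 275.90 → 276.
At a 47% response rate, contacts needed = 276 / 0.47 ≈ 587.23 → 588.

588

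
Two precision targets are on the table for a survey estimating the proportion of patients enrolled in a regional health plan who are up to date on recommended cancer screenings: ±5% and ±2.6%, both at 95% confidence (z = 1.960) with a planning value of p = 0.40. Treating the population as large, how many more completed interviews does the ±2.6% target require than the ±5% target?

At ±5%: n = 1.960² × 0.2400 / 0.050² ≈ 368.79 → 369.
At ±2.6%: n = 1.960² × 0.2400 / 0.026² ≈ 1363.88 → 1364.
Additional respondents: 1364 − 369 = 995.

995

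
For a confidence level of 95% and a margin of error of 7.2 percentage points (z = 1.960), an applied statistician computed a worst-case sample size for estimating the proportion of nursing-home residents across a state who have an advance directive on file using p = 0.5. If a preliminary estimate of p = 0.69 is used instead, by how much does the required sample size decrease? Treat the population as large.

Conservative (p = 0.5): n = 1.960² × 0.25 / 0.072² ≈ 185.26 → 186.
Using p = 0.69: p(1−p) = 0.2139, so n = 1.960² × 0.2139 / 0.072² ≈ 158.51 → 159.
Reduction: 186 − 159 = 27.

27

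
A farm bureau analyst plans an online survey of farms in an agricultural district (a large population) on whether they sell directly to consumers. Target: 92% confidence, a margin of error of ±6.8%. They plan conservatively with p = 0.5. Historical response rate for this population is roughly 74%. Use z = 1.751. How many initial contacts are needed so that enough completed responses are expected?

Completed interviews needed: n₀ = 1.751² × 0.2500 / 0.068² ≈ 165.77 → 166.
At a 74% response rate, contacts needed = 166 / 0.74 ≈ 224.32 → 225.

225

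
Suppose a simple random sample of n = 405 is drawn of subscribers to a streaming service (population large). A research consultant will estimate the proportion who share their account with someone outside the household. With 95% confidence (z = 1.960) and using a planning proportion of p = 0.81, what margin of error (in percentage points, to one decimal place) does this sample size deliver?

SE(p̂) = √[p(1−p)/n] = √[0.1539/405] = 0.01949.
E = z × SE = 1.960 × 0.01949 = 0.03821, or 3.8 percentage points.

3.8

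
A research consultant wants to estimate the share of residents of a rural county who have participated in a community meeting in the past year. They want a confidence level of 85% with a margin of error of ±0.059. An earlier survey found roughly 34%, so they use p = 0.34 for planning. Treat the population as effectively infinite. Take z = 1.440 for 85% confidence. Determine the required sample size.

With p = 0.34, p(1−p) = 0.2244.
n = z²·p(1−p)/E² = 1.440² × 0.2244 / 0.059² = 2.0736 × 0.2244 / 0.003481 ≈ 133.67.
Rounding up gives n = 134.

134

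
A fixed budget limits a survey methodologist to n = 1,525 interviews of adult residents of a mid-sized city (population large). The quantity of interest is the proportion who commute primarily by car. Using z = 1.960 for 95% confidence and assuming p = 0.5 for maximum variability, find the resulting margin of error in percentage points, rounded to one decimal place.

2.5

SE(p̂) = √[p(1−p)/n] = √[0.2500/1525] = 0.01280.
E = z × SE = 1.960 × 0.01280 = 0.02510, or 2.5 percentage points.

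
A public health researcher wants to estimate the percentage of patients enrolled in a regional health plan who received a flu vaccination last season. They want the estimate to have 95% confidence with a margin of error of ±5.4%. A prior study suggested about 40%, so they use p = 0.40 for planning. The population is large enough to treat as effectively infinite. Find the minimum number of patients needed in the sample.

317

For 95% confidence, z = 1.960.
With p = 0.40, p(1−p) = 0.2400.
n = z²·p(1−p)/E² = 1.960² × 0.2400 / 0.054² = 3.8416 × 0.2400 / 0.002916 ≈ 316.18.
Rounding up gives n = 317.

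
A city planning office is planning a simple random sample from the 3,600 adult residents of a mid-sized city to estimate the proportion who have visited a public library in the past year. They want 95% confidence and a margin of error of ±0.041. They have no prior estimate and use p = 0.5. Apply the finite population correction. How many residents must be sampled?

For 95% confidence, z = 1.960.
Unadjusted: n₀ = 1.960² × 0.50 × 0.50 / 0.041² ≈ 571.33, so n₀ = 572.
Finite population correction with N = 3,600: n = n₀ / (1 + (n₀−1)/N) = 572 / (1 + 571/3600) = 572 / 1.1586 ≈ 493.69.
Rounding up, n = 494.

494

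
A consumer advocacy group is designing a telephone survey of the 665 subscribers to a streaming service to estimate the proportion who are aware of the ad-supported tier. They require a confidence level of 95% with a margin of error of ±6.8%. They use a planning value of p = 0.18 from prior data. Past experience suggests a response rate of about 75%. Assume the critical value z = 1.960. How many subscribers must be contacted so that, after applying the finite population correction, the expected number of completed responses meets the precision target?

139

Completed interviews needed (unadjusted): n₀ = 1.960² × 0.1476 / 0.068² ≈ 122.63 → 123.
FPC for N = 665: n = 123 / (1 + 122/665) = 123 / 1.1835 ≈ 103.93 → 104.
At a 75% response rate, contacts needed = 104 / 0.75 ≈ 138.67 → 139.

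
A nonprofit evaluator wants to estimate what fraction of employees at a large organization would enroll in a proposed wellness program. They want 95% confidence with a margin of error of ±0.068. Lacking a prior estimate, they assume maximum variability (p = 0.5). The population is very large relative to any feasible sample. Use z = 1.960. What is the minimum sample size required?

With p = 0.5, p(1−p) = 0.25.
n = z²·p(1−p)/E² = 1.960² × 0.2500 / 0.068² = 3.8416 × 0.2500 / 0.004624 ≈ 207.70.
Rounding up gives n = 208.

208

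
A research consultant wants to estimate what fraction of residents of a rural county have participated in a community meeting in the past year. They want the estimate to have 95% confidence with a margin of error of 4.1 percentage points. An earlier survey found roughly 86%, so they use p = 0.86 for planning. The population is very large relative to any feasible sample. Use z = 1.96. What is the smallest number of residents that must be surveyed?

276

With p = 0.86, p(1−p) = 0.1204.
n = z²·p(1−p)/E² = 1.96² × 0.1204 / 0.041² = 3.8416 × 0.1204 / 0.001681 ≈ 275.15.
Rounding up gives n = 276.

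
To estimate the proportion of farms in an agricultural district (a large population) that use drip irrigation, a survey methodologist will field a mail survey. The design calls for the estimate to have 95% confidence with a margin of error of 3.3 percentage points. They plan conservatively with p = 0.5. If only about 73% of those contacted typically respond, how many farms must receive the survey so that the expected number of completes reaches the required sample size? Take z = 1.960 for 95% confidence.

Completed interviews needed: n₀ = 1.960² × 0.2500 / 0.033² ≈ 881.91 → 882.
At a 73% response rate, contacts needed = 882 / 0.73 ≈ 1208.22 → 1209.

1209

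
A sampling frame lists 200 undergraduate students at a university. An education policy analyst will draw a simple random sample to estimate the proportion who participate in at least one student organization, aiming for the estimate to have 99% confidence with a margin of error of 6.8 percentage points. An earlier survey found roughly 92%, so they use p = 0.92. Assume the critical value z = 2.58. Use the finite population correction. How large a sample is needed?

Unadjusted: n₀ = 2.58² × 0.92 × 0.08 / 0.068² ≈ 105.95, so n₀ = 106.
Finite population correction with N = 200: n = n₀ / (1 + (n₀−1)/N) = 106 / (1 + 105/200) = 106 / 1.5250 ≈ 69.51.
Rounding up, n = 70.

70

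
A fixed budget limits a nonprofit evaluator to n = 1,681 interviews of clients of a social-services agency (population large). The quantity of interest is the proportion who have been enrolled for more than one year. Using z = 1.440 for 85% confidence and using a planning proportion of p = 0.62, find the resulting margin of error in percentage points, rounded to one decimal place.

1.7

SE(p̂) = √[p(1−p)/n] = √[0.2356/1681] = 0.01184.
E = z × SE = 1.440 × 0.01184 = 0.01705, or 1.7 percentage points.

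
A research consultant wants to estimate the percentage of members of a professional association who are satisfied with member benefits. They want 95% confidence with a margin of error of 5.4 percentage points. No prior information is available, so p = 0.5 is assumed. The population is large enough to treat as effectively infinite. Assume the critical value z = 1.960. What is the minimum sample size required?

330

With p = 0.5, p(1−p) = 0.25.
n = z²·p(1−p)/E² = 1.960² × 0.2500 / 0.054² = 3.8416 × 0.2500 / 0.002916 ≈ 329.36.
Rounding up gives n = 330.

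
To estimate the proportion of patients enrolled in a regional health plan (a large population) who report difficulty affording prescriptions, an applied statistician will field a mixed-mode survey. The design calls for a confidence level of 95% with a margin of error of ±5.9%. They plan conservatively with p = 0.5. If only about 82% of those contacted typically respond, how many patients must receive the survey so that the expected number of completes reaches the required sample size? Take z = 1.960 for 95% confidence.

337

Completed interviews needed: n₀ = 1.960² × 0.2500 / 0.059² ≈ 275.90 → 276.
At an 82% response rate, contacts needed = 276 / 0.82 ≈ 336.59 → 337.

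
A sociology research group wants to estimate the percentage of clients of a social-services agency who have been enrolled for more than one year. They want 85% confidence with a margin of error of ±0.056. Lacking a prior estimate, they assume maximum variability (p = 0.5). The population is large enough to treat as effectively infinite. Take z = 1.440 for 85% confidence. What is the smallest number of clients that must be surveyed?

With p = 0.5, p(1−p) = 0.25.
n = z²·p(1−p)/E² = 1.440² × 0.2500 / 0.056² = 2.0736 × 0.2500 / 0.003136 ≈ 165.31.
Rounding up gives n = 166.

166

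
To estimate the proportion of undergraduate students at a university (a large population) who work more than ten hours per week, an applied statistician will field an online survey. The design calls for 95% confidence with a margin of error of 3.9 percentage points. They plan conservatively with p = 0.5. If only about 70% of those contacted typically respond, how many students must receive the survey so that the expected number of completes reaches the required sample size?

For 95% confidence, z = 1.960.
Completed interviews needed: n₀ = 1.960² × 0.2500 / 0.039² ≈ 631.43 → 632.
At a 70% response rate, contacts needed = 632 / 0.70 ≈ 902.86 → 903.

903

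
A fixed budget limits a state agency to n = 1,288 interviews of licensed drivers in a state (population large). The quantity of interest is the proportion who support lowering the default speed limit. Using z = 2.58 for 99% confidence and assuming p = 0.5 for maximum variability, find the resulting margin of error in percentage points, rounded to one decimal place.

SE(p̂) = √[p(1−p)/n] = √[0.2500/1288] = 0.01393.
E = z × SE = 2.58 × 0.01393 = 0.03594, or 3.6 percentage points.

3.6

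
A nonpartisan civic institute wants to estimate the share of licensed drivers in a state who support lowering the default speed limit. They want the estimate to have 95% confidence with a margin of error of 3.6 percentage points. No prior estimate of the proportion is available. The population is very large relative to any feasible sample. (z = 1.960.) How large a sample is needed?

With no prior estimate, use p = 0.5, giving p(1−p) = 0.25.
n = z²·p(1−p)/E² = 1.960² × 0.2500 / 0.036² = 3.8416 × 0.2500 / 0.001296 ≈ 741.05.
Rounding up gives n = 742.

742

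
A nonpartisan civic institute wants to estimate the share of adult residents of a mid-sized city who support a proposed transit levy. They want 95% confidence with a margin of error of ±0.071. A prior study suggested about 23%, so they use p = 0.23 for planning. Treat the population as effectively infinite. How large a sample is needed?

135

For 95% confidence, z = 1.960.
With p = 0.23, p(1−p) = 0.1771.
n = z²·p(1−p)/E² = 1.960² × 0.1771 / 0.071² = 3.8416 × 0.1771 / 0.005041 ≈ 134.96.
Rounding up gives n = 135.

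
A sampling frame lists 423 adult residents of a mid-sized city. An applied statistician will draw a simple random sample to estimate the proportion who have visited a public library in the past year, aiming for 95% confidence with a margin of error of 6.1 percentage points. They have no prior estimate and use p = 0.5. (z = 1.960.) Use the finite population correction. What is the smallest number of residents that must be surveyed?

Unadjusted: n₀ = 1.960² × 0.50 × 0.50 / 0.061² ≈ 258.10, so n₀ = 259.
Finite population correction with N = 423: n = n₀ / (1 + (n₀−1)/N) = 259 / (1 + 258/423) = 259 / 1.6099 ≈ 160.88.
Rounding up, n = 161.

161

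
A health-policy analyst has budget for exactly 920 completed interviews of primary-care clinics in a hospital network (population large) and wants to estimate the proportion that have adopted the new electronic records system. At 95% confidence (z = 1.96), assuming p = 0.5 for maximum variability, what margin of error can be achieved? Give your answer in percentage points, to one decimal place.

3.2

SE(p̂) = √[p(1−p)/n] = √[0.2500/920] = 0.01648.
E = z × SE = 1.96 × 0.01648 = 0.03231, or 3.2 percentage points.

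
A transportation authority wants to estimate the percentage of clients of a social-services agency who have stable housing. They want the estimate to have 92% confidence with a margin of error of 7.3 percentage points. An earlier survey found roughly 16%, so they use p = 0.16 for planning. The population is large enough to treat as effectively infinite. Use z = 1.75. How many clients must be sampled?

78

With p = 0.16, p(1−p) = 0.1344.
n = z²·p(1−p)/E² = 1.75² × 0.1344 / 0.073² = 3.0625 × 0.1344 / 0.005329 ≈ 77.24.
Rounding up gives n = 78.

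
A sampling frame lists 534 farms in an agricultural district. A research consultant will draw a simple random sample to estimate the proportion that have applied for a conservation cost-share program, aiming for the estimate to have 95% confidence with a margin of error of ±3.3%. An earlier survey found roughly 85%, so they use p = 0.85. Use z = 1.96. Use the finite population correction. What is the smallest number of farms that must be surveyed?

Unadjusted: n₀ = 1.96² × 0.85 × 0.15 / 0.033² ≈ 449.77, so n₀ = 450.
Finite population correction with N = 534: n = n₀ / (1 + (n₀−1)/N) = 450 / (1 + 449/534) = 450 / 1.8408 ≈ 244.46.
Rounding up, n = 245.

245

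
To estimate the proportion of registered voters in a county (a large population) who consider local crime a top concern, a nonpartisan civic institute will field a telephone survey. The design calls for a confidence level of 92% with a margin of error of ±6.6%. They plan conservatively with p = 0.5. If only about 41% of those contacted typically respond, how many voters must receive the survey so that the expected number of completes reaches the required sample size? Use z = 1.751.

Completed interviews needed: n₀ = 1.751² × 0.2500 / 0.066² ≈ 175.96 → 176.
At a 41% response rate, contacts needed = 176 / 0.41 ≈ 429.27 → 430.

430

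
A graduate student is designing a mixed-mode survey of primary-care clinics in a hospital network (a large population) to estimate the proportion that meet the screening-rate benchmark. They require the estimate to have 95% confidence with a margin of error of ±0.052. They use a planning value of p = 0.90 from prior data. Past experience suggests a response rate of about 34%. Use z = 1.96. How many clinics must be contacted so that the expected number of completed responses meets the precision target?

377

Completed interviews needed: n₀ = 1.96² × 0.0900 / 0.052² ≈ 127.86 → 128.
At a 34% response rate, contacts needed = 128 / 0.34 ≈ 376.47 → 377.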